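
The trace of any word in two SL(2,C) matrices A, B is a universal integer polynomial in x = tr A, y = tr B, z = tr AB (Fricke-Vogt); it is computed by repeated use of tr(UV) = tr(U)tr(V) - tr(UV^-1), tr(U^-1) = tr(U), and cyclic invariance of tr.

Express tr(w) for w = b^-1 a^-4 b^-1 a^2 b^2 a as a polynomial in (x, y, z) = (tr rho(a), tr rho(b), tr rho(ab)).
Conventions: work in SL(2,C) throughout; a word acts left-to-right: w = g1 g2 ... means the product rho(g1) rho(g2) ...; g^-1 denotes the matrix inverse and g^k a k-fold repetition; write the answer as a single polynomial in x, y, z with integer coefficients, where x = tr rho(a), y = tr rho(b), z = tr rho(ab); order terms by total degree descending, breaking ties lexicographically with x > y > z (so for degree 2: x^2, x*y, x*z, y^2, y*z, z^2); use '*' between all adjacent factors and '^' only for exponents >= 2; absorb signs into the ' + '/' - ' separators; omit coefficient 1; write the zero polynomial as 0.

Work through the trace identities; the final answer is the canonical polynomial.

trace(b^2 a) = trace(b)*trace(a b) - trace(a)  (reduce the b square) = y*z - x
trace(b^2) = trace(b)*trace(b) - trace(1)  (reduce the b square) = y^2 - 2
trace(a b^2 a) = trace(a)*trace(b^2 a) - trace(b^2)  (reduce the a square) = x*y*z - x^2 - y^2 + 2
trace(a^2 b^2 a) = trace(a)*trace(a b^2 a) - trace(a b^2)  (reduce the a square) = x^2*y*z - x^3 - x*y^2 - y*z + 3*x
trace(a b a b) = trace(a b)*trace(a b) - trace(1)  (split on a) = z^2 - 2
trace(a b a) = trace(a)*trace(b a) - trace(b)  (reduce the a square) = x*z - y
trace(b^2 a b a) = trace(b)*trace(a b a b) - trace(a b a)  (reduce the b square) = y*z^2 - x*z - y
trace(b^2 a b) = trace(b)*trace(a b^2) - trace(a b)  (reduce the b square) = y^2*z - x*y - z
trace(a^2 b^2 a b) = trace(a)*trace(b^2 a b a) - trace(b^2 a b)  (reduce the a square) = x*y*z^2 - x^2*z - y^2*z + z
trace(b^-1 a^2 b^2 a) = trace(a^2 b^2 a)*trace(b) - trace(a^2 b^2 a b)  (eliminate b^-1) = x^2*y^2*z - x^3*y - x*y^3 - x*y*z^2 + x^2*z + 3*x*y - z
trace(b^-1 a^2 b^2 a b^-1) = trace(b^-1 a^2 b^2 a)*trace(b) - trace(b^-1 a^2 b^2 a b)  (eliminate b^-1) = x^2*y^3*z - x^3*y^2 - x*y^4 - x*y^2*z^2 + x^3 + 4*x*y^2 - 3*x
trace(b a^3) = trace(a)*trace(a b a) - trace(a b)  (reduce the a square) = x^2*z - x*y - z
trace(a^4 b) = trace(a)*trace(b a^3) - trace(b a^2)  (reduce the a square) = x^3*z - x^2*y - 2*x*z + y
trace(a^2) = trace(a)*trace(a) - trace(1)  (reduce the a square) = x^2 - 2
trace(a^3) = trace(a)*trace(a^2) - trace(a)  (reduce the a square) = x^3 - 3*x
trace(a^4) = trace(a)*trace(a^3) - trace(a^2)  (reduce the a square) = x^4 - 4*x^2 + 2
trace(a^3 b^2 a) = trace(b)*trace(a^4 b) - trace(a^4)  (reduce the b square) = x^3*y*z - x^4 - x^2*y^2 - 2*x*y*z + 4*x^2 + y^2 - 2
trace(b a b a^2) = trace(a)*trace(b a b a) - trace(b a b)  (reduce the a square) = x*z^2 - y*z - x
trace(a b a^3 b) = trace(a)*trace(b a b a^2) - trace(b a b a)  (reduce the a square) = x^2*z^2 - x*y*z - x^2 - z^2 + 2
trace(a^3 b^2 a b) = trace(b)*trace(a b a^3 b) - trace(a b a^3)  (reduce the b square) = x^2*y*z^2 - x^3*z - x*y^2*z - y*z^2 + 2*x*z + y
trace(a^2 b^2 a b^-1 a) = trace(a^3 b^2 a)*trace(b) - trace(a^3 b^2 a b)  (eliminate b^-1) = x^3*y^2*z - x^4*y - x^2*y^3 - x^2*y*z^2 + x^3*z - x*y^2*z + 4*x^2*y + y^3 + y*z^2 - 2*x*z - 3*y
trace(b^2 a^2 b a) = trace(a)*trace(b a b^2 a) - trace(b a b^2)  (reduce the a square) = x*y*z^2 - x^2*z - y^2*z + z
trace(b^3) = trace(b)*trace(b^2) - trace(b)  (reduce the b square) = y^3 - 3*y
trace(b^2 a^2 b) = trace(a)*trace(b^3 a) - trace(b^3)  (reduce the a square) = x*y^2*z - x^2*y - y^3 - x*z + 3*y
trace(a b a^2 b^2 a) = trace(a)*trace(b^2 a^2 b a) - trace(b^2 a^2 b)  (reduce the a square) = x^2*y*z^2 - x^3*z - 2*x*y^2*z + x^2*y + y^3 + 2*x*z - 3*y
trace(a b a b a b) = trace(b a)*trace(b a b a) - trace(b^-1 a^-1)  (split on b) = z^3 - 3*z
trace(b^2 a b a b a) = trace(b)*trace(a b a b a b) - trace(a b a b a)  (reduce the b square) = y*z^3 - x*z^2 - 2*y*z + x
trace(b^2 a b a b) = trace(b)*trace(b a b a b) - trace(b a b a)  (reduce the b square) = y^2*z^2 - x*y*z - y^2 - z^2 + 2
trace(a b a^2 b^2 a b) = trace(a)*trace(b^2 a b a b a) - trace(b^2 a b a b)  (reduce the a square) = x*y*z^3 - x^2*z^2 - y^2*z^2 - x*y*z + x^2 + y^2 + z^2 - 2
trace(a^2 b^2 a b^-1 a b) = trace(a b a^2 b^2 a)*trace(b) - trace(a b a^2 b^2 a b)  (eliminate b^-1) = x^2*y^2*z^2 - x^3*y*z - 2*x*y^3*z - x*y*z^3 + x^2*y^2 + x^2*z^2 + y^4 + y^2*z^2 + 3*x*y*z - x^2 - 4*y^2 - z^2 + 2
trace(b^-1 a^2 b^2 a b^-1 a) = trace(a^2 b^2 a b^-1 a)*trace(b) - trace(a^2 b^2 a b^-1 a b)  (eliminate b^-1) = x^3*y^3*z - x^4*y^2 - x^2*y^4 - 2*x^2*y^2*z^2 + 2*x^3*y*z + x*y^3*z + x*y*z^3 + 3*x^2*y^2 - x^2*z^2 - 5*x*y*z + x^2 + y^2 + z^2 - 2
trace(b^-1 a^2 b^2 a b^-1 a^-1) = trace(b^-1 a^2 b^2 a b^-1)*trace(a) - trace(b^-1 a^2 b^2 a b^-1 a)  (eliminate a^-1) = x^2*y^2*z^2 - 2*x^3*y*z - x*y^3*z - x*y*z^3 + x^4 + x^2*y^2 + x^2*z^2 + 5*x*y*z - 4*x^2 - y^2 - z^2 + 2
trace(a^-1 b^-1 a^2 b^2 a b^-1 a^-1) = trace(b^-1 a^2 b^2 a b^-1 a^-1)*trace(a) - trace(b^-1 a^2 b^2 a b^-1)  (eliminate a^-1) = x^3*y^2*z^2 - 2*x^4*y*z - 2*x^2*y^3*z - x^2*y*z^3 + x^5 + 2*x^3*y^2 + x^3*z^2 + x*y^4 + x*y^2*z^2 + 5*x^2*y*z - 5*x^3 - 5*x*y^2 - x*z^2 + 5*x
trace(a^-1 b^-1 a^2 b^2 a b^-1 a^-2) = trace(a^-1 b^-1 a^2 b^2 a b^-1 a^-1)*trace(a) - trace(a^-1 b^-1 a^2 b^2 a b^-1)  (eliminate a^-1) = x^4*y^2*z^2 - 2*x^5*y*z - 2*x^3*y^3*z - x^3*y*z^3 + x^6 + 2*x^4*y^2 + x^4*z^2 + x^2*y^4 + 7*x^3*y*z + x*y^3*z + x*y*z^3 - 6*x^4 - 6*x^2*y^2 - 2*x^2*z^2 - 5*x*y*z + 9*x^2 + y^2 + z^2 - 2
trace(b^-1 a^-4 b^-1 a^2 b^2 a) = trace(a^-1 b^-1 a^2 b^2 a b^-1 a^-2)*trace(a) - trace(a^-1 b^-1 a^2 b^2 a b^-1 a^-1)  (eliminate a^-1) = x^5*y^2*z^2 - 2*x^6*y*z - 2*x^4*y^3*z - x^4*y*z^3 + x^7 + 2*x^5*y^2 + x^5*z^2 + x^3*y^4 - x^3*y^2*z^2 + 9*x^4*y*z + 3*x^2*y^3*z + 2*x^2*y*z^3 - 7*x^5 - 8*x^3*y^2 - 3*x^3*z^2 - x*y^4 - x*y^2*z^2 - 10*x^2*y*z + 14*x^3 + 6*x*y^2 + 2*x*z^2 - 7*x

x^5*y^2*z^2 - 2*x^6*y*z - 2*x^4*y^3*z - x^4*y*z^3 + x^7 + 2*x^5*y^2 + x^5*z^2 + x^3*y^4 - x^3*y^2*z^2 + 9*x^4*y*z + 3*x^2*y^3*z + 2*x^2*y*z^3 - 7*x^5 - 8*x^3*y^2 - 3*x^3*z^2 - x*y^4 - x*y^2*z^2 - 10*x^2*y*z + 14*x^3 + 6*x*y^2 + 2*x*z^2 - 7*x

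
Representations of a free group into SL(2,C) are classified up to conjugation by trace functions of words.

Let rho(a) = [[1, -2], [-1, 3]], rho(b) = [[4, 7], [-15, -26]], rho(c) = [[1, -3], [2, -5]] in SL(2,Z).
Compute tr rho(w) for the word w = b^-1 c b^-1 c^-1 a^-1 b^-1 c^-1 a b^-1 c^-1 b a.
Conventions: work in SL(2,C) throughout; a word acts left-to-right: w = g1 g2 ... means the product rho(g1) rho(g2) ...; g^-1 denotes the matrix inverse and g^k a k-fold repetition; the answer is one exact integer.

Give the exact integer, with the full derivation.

rho(b^-1) = [[-26, -7], [15, 4]]
... * rho(c) = [[1, -3], [2, -5]]  ->  [[-40, 113], [23, -65]]
... * rho(b^-1) = [[-26, -7], [15, 4]]  ->  [[2735, 732], [-1573, -421]]
... * rho(c^-1) = [[-5, 3], [-2, 1]]  ->  [[-15139, 8937], [8707, -5140]]
... * rho(a^-1) = [[3, 2], [1, 1]]  ->  [[-36480, -21341], [20981, 12274]]
... * rho(b^-1) = [[-26, -7], [15, 4]]  ->  [[628365, 169996], [-361396, -97771]]
... * rho(c^-1) = [[-5, 3], [-2, 1]]  ->  [[-3481817, 2055091], [2002522, -1181959]]
... * rho(a) = [[1, -2], [-1, 3]]  ->  [[-5536908, 13128907], [3184481, -7550921]]
... * rho(b^-1) = [[-26, -7], [15, 4]]  ->  [[340893213, 91273984], [-196060321, -52495051]]
... * rho(c^-1) = [[-5, 3], [-2, 1]]  ->  [[-1887014033, 1113953623], [1085291707, -640676014]]
... * rho(b) = [[4, 7], [-15, -26]]  ->  [[-24257360477, -42171892429], [13951307038, 24254618313]]
... * rho(a) = [[1, -2], [-1, 3]]  ->  [[17914531952, -78000956333], [-10303311275, 44861240863]]
tr = 17914531952 + 44861240863 = 62775772815

62775772815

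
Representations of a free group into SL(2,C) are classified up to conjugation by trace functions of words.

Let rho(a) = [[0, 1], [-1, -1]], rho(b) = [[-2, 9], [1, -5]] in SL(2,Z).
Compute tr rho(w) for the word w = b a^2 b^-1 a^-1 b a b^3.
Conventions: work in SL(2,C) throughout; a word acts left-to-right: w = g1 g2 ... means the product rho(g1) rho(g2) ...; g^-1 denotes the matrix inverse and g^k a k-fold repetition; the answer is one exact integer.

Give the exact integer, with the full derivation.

-78254

rho(b) = [[-2, 9], [1, -5]]
... * rho(a) = [[0, 1], [-1, -1]]  ->  [[-9, -11], [5, 6]]
... * rho(a) = [[0, 1], [-1, -1]]  ->  [[11, 2], [-6, -1]]
... * rho(b^-1) = [[-5, -9], [-1, -2]]  ->  [[-57, -103], [31, 56]]
... * rho(a^-1) = [[-1, -1], [1, 0]]  ->  [[-46, 57], [25, -31]]
... * rho(b) = [[-2, 9], [1, -5]]  ->  [[149, -699], [-81, 380]]
... * rho(a) = [[0, 1], [-1, -1]]  ->  [[699, 848], [-380, -461]]
... * rho(b) = [[-2, 9], [1, -5]]  ->  [[-550, 2051], [299, -1115]]
... * rho(b) = [[-2, 9], [1, -5]]  ->  [[3151, -15205], [-1713, 8266]]
... * rho(b) = [[-2, 9], [1, -5]]  ->  [[-21507, 104384], [11692, -56747]]
tr = -21507 + -56747 = -78254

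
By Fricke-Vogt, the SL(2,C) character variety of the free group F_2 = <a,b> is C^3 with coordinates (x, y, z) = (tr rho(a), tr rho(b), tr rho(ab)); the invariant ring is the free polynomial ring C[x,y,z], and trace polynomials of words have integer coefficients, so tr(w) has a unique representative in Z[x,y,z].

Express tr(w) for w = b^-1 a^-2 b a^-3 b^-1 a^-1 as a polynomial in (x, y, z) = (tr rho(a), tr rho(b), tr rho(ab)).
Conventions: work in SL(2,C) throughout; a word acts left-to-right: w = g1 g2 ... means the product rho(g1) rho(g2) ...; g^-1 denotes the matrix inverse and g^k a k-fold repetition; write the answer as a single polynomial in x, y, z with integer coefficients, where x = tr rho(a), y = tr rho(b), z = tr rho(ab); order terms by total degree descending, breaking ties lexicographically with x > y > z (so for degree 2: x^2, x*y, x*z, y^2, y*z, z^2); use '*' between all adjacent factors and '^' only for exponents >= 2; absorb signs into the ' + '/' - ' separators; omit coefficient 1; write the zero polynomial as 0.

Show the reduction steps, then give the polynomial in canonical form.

and trace(a^-1) = trace(a) = x
next, trace(a^-2) = trace(a^-1) * trace(a) - trace(1)   [inverse elimination on a] = x^2 - 2
trace(a^-3) = trace(a^-2) * trace(a) - trace(a^-1)   [inverse elimination on a] = x^3 - 3*x
and trace(a^-1 b) = trace(b) * trace(a) - trace(b a)   [inverse elimination on a] = x*y - z
next, trace(b a^-2) = trace(a^-1 b) * trace(a) - trace(a^-1 b a)   [inverse elimination on a] = x^2*y - x*z - y
trace(a^-3 b) = trace(b a^-2) * trace(a) - trace(b a^-1)   [inverse elimination on a] = x^3*y - x^2*z - 2*x*y + z
and trace(a^-2 b^-1 a^-1) = trace(a^-3) * trace(b) - trace(a^-3 b)   [inverse elimination on b] = x^2*z - x*y - z
and trace(b a b) = trace(b) * trace(a b) - trace(a)   [square of b] = y*z - x
trace(a b a b) = trace(a b) * trace(a b) - trace(1)   [split at a repeated a] = z^2 - 2
next, trace(a b a) = trace(a) * trace(b a) - trace(b)   [square of a] = x*z - y
next, trace(b a b a b) = trace(b) * trace(a b a b) - trace(a b a)   [square of b] = y*z^2 - x*z - y
trace(b a b a b a) = trace(b a b a) * trace(b a) - trace(a b)   [split at a repeated b] = z^3 - 3*z
and trace(a^-1 b a b a b) = trace(b a b a b) * trace(a) - trace(b a b a b a)   [inverse elimination on a] = x*y*z^2 - x^2*z - z^3 - x*y + 3*z
trace(b^-1 a^-1 b a b a) = trace(a^-1 b a b a) * trace(b) - trace(a^-1 b a b a b)   [inverse elimination on b] = -x*y*z^2 + x^2*z + y^2*z + z^3 - 3*z
and trace(a^-1 b^-1 a^-1 b a b) = trace(b^-1 a^-1 b a b) * trace(a) - trace(b^-1 a^-1 b a b a)   [inverse elimination on a] = x*y*z^2 - x^2*z - y^2*z - z^3 + x*y + 3*z
trace(a b a^-2 b^-1 a^-1 b) = trace(a^-1 b^-1 a^-1 b a b) * trace(a) - trace(a^-1 b^-1 a^-1 b a b a)   [inverse elimination on a] = x^2*y*z^2 - x^3*z - x*y^2*z - x*z^3 + x^2*y + 3*x*z - y
and trace(b a^-2 b^-1 a^-1 b^-1 a) = trace(a b a^-2 b^-1 a^-1) * trace(b) - trace(a b a^-2 b^-1 a^-1 b)   [inverse elimination on b] = -x^2*y*z^2 + x^3*z + x*y^2*z + x*z^3 - 3*x*z - y
and trace(b^-1 a^-1 b^-1 a^-1 b a^-2) = trace(b a^-2 b^-1 a^-1 b^-1) * trace(a) - trace(b a^-2 b^-1 a^-1 b^-1 a)   [inverse elimination on a] = x^2*y*z^2 - x*y^2*z - x*z^3 - x^2*y + 2*x*z + y
next, trace(a^-1 b a b) = trace(b a b) * trace(a) - trace(b a b a)   [inverse elimination on a] = x*y*z - x^2 - z^2 + 2
and trace(a b a^-2 b) = trace(a^-1 b a b) * trace(a) - trace(a^-1 b a b a)   [inverse elimination on a] = x^2*y*z - x^3 - x*z^2 - y*z + 3*x
next, trace(b a^-2 b^-1 a) = trace(a b a^-2) * trace(b) - trace(a b a^-2 b)   [inverse elimination on b] = -x^2*y*z + x^3 + x*y^2 + x*z^2 - 3*x
and trace(a^-1 b^-1 a^-1 b a^-1) = trace(b a^-2 b^-1) * trace(a) - trace(b a^-2 b^-1 a)   [inverse elimination on a] = x^2*y*z - x*y^2 - x*z^2 + x
and trace(a b^2 a) = trace(b) * trace(a^2 b) - trace(a^2)   [square of b] = x*y*z - x^2 - y^2 + 2
trace(b^2 a b^-1 a) = trace(a b^2 a) * trace(b) - trace(a b^2 a b)   [inverse elimination on b] = x*y^2*z - x^2*y - y^3 - y*z^2 + x*z + 3*y
next, trace(b a b^-1 a^-1 b) = trace(b^2 a b^-1) * trace(a) - trace(b^2 a b^-1 a)   [inverse elimination on a] = -x*y^2*z + x^2*y + y^3 + y*z^2 - 3*y
and trace(b^-1 a^-1 b a^-1 b a) = trace(b a b^-1 a^-1 b) * trace(a) - trace(b a b^-1 a^-1 b a)   [inverse elimination on a] = -x^2*y^2*z + x^3*y + x*y^3 + 2*x*y*z^2 - x^2*z - y^2*z - z^3 - 3*x*y + 3*z
trace(a^-1 b^-1 a^-1 b a^-1 b) = trace(b^-1 a^-1 b a^-1 b) * trace(a) - trace(b^-1 a^-1 b a^-1 b a)   [inverse elimination on a] = x^2*y^2*z - x*y^3 - 2*x*y*z^2 + y^2*z + z^3 + 2*x*y - 3*z
trace(b^-1 a^-1 b^-1 a^-1 b a^-1) = trace(a^-1 b^-1 a^-1 b a^-1) * trace(b) - trace(a^-1 b^-1 a^-1 b a^-1 b)   [inverse elimination on b] = x*y*z^2 - y^2*z - z^3 - x*y + 3*z
next, trace(b a^-3 b^-1 a^-1 b^-1 a^-1) = trace(b^-1 a^-1 b^-1 a^-1 b a^-2) * trace(a) - trace(b^-1 a^-1 b^-1 a^-1 b a^-1)   [inverse elimination on a] = x^3*y*z^2 - x^2*y^2*z - x^2*z^3 - x^3*y - x*y*z^2 + 2*x^2*z + y^2*z + z^3 + 2*x*y - 3*z
and trace(a^-3 b^-1 a^-1) = trace(b^-1 a^-3) * trace(a) - trace(b^-1 a^-2)   [inverse elimination on a] = x^3*z - x^2*y - 2*x*z + y
trace(b^-1 a^-2 b a^-3 b^-1 a^-1) = trace(b a^-3 b^-1 a^-1 b^-1 a^-1) * trace(a) - trace(b a^-3 b^-1 a^-1 b^-1)   [inverse elimination on a] = x^4*y*z^2 - x^3*y^2*z - x^3*z^3 - x^4*y - x^2*y*z^2 + x^3*z + x*y^2*z + x*z^3 + 3*x^2*y - x*z - y

x^4*y*z^2 - x^3*y^2*z - x^3*z^3 - x^4*y - x^2*y*z^2 + x^3*z + x*y^2*z + x*z^3 + 3*x^2*y - x*z - y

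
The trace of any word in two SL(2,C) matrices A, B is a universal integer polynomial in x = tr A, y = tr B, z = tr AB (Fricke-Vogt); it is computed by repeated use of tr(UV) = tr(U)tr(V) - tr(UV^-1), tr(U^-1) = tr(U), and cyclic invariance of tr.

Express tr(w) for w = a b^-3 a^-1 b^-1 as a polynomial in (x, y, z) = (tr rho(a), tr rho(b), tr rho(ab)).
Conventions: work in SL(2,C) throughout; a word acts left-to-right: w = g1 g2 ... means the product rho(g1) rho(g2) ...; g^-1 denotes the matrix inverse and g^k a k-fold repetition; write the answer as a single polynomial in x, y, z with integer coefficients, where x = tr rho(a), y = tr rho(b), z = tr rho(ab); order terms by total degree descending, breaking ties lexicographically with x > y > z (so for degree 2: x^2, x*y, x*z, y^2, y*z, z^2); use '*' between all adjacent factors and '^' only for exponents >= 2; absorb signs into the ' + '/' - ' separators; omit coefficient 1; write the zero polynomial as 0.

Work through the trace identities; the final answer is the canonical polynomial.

tr(b^-1) = tr(b) = y
tr(b a b) = tr(b)*tr(a b) - tr(a) = y*z - x
reduce: tr(b a b a) = tr(b a)*tr(b a) - tr(1)   [split at repeated b] = z^2 - 2
reduce: tr(a^-1 b a b) = tr(b a b)*tr(a) - tr(b a b a) = x*y*z - x^2 - z^2 + 2
tr(a b^-1 a^-1 b) = tr(a^-1 b a)*tr(b) - tr(a^-1 b a b) = -x*y*z + x^2 + y^2 + z^2 - 2
tr(a^-1 b^-1 a b^-1) = tr(a b^-1 a^-1)*tr(b) - tr(a b^-1 a^-1 b) = x*y*z - x^2 - z^2 + 2
reduce: tr(a^-1 b^-1 a b^-2) = tr(a^-1 b^-1 a b^-1)*tr(b) - tr(a^-1 b^-1 a) = x*y^2*z - x^2*y - y*z^2 + y
reduce: tr(a b^-3 a^-1 b^-1) = tr(a^-1 b^-1 a b^-2)*tr(b) - tr(a^-1 b^-1 a b^-1) = x*y^3*z - x^2*y^2 - y^2*z^2 - x*y*z + x^2 + y^2 + z^2 - 2

x*y^3*z - x^2*y^2 - y^2*z^2 - x*y*z + x^2 + y^2 + z^2 - 2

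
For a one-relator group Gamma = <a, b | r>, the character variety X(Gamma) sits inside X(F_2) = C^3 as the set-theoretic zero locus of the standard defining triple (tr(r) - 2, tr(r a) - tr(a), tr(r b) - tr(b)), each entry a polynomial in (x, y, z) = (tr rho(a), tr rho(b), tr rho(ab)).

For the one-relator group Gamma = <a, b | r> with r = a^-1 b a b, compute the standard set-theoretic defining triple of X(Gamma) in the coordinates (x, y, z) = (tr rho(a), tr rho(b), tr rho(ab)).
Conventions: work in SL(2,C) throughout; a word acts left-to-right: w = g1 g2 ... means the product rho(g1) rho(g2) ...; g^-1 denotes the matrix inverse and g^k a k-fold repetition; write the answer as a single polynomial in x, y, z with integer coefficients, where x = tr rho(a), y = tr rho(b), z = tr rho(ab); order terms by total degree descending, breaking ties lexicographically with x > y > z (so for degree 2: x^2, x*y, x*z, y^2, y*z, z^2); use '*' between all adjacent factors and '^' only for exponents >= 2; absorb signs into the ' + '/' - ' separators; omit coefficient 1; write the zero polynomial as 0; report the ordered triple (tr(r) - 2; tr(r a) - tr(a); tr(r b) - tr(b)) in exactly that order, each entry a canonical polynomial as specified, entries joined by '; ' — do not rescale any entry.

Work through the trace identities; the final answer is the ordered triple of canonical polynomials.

x*y*z - x^2 - z^2; y*z - 2*x; x*y^2*z - x^2*y - y*z^2

trace(b a b) = trace(b) trace(a b) - trace(a)  (reduce the b square) = y*z - x
trace(b a b a) = trace(a b) trace(a b) - trace(1)  (split on a) = z^2 - 2
trace(a^-1 b a b) = trace(b a b) trace(a) - trace(b a b a)  (eliminate a^-1) = x*y*z - x^2 - z^2 + 2
trace(b a b^2) = trace(b) trace(b a b) - trace(b a) = y^2*z - x*y - z
trace(a b a) = trace(a) trace(b a) - trace(b) = x*z - y
trace(b a b^2 a) = trace(b) trace(a b a b) - trace(a b a) = y*z^2 - x*z - y
trace(a^-1 b a b^2) = trace(b a b^2) trace(a) - trace(b a b^2 a) = x*y^2*z - x^2*y - y*z^2 + y
assemble the triple (trace(r) - 2; trace(r a) - x; trace(r b) - y)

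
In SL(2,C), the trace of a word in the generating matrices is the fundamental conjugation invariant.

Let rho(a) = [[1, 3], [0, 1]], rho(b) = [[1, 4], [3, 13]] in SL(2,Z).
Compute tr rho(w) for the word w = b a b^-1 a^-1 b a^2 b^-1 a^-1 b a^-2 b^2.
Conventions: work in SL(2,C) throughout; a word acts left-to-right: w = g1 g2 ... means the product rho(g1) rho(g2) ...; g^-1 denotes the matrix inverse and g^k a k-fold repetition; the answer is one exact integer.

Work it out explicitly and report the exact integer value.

-10305493

rho(b) = [[1, 4], [3, 13]]
... * rho(a) = [[1, 3], [0, 1]]  ->  [[1, 7], [3, 22]]
... * rho(b^-1) = [[13, -4], [-3, 1]]  ->  [[-8, 3], [-27, 10]]
... * rho(a^-1) = [[1, -3], [0, 1]]  ->  [[-8, 27], [-27, 91]]
... * rho(b) = [[1, 4], [3, 13]]  ->  [[73, 319], [246, 1075]]
... * rho(a) = [[1, 3], [0, 1]]  ->  [[73, 538], [246, 1813]]
... * rho(a) = [[1, 3], [0, 1]]  ->  [[73, 757], [246, 2551]]
... * rho(b^-1) = [[13, -4], [-3, 1]]  ->  [[-1322, 465], [-4455, 1567]]
... * rho(a^-1) = [[1, -3], [0, 1]]  ->  [[-1322, 4431], [-4455, 14932]]
... * rho(b) = [[1, 4], [3, 13]]  ->  [[11971, 52315], [40341, 176296]]
... * rho(a^-1) = [[1, -3], [0, 1]]  ->  [[11971, 16402], [40341, 55273]]
... * rho(a^-1) = [[1, -3], [0, 1]]  ->  [[11971, -19511], [40341, -65750]]
... * rho(b) = [[1, 4], [3, 13]]  ->  [[-46562, -205759], [-156909, -693386]]
... * rho(b) = [[1, 4], [3, 13]]  ->  [[-663839, -2861115], [-2237067, -9641654]]
tr = -663839 + -9641654 = -10305493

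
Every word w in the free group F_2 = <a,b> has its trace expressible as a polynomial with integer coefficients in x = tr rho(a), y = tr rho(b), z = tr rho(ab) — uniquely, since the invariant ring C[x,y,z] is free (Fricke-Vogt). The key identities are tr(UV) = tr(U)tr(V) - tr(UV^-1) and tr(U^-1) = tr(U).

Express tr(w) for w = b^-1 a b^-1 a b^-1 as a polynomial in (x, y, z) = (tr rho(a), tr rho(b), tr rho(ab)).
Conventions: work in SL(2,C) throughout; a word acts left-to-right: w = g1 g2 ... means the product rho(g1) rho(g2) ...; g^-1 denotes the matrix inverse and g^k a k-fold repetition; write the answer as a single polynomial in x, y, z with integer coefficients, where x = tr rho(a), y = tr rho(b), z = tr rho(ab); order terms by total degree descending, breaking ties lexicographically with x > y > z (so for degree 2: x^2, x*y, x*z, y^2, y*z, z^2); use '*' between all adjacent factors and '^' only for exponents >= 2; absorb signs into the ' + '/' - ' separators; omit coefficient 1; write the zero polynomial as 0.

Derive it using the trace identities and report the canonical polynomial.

x^2*y^3 - 2*x*y^2*z - x^2*y + y*z^2 + x*z - y

apply: trace(a^2) = trace(a) trace(a) - trace(1)   [square of a] = x^2 - 2
trace(a^2 b) = trace(a) trace(b a) - trace(b)   [square of a] = x*z - y
use: trace(a b^-1 a) = trace(a^2) trace(b) - trace(a^2 b)   [inverse elimination on b] = x^2*y - x*z - y
apply: trace(a b a b) = trace(b a) trace(b a) - trace(1)   [split at a repeated b] = z^2 - 2
use: trace(a b^-1 a b) = trace(a b a) trace(b) - trace(a b a b)   [inverse elimination on b] = x*y*z - y^2 - z^2 + 2
trace(b^-1 a b^-1 a) = trace(a b^-1 a) trace(b) - trace(a b^-1 a b)   [inverse elimination on b] = x^2*y^2 - 2*x*y*z + z^2 - 2
apply: trace(b^-1 a b^-1 a b^-1) = trace(b^-1 a b^-1 a) trace(b) - trace(b^-1 a b^-1 a b)   [inverse elimination on b] = x^2*y^3 - 2*x*y^2*z - x^2*y + y*z^2 + x*z - y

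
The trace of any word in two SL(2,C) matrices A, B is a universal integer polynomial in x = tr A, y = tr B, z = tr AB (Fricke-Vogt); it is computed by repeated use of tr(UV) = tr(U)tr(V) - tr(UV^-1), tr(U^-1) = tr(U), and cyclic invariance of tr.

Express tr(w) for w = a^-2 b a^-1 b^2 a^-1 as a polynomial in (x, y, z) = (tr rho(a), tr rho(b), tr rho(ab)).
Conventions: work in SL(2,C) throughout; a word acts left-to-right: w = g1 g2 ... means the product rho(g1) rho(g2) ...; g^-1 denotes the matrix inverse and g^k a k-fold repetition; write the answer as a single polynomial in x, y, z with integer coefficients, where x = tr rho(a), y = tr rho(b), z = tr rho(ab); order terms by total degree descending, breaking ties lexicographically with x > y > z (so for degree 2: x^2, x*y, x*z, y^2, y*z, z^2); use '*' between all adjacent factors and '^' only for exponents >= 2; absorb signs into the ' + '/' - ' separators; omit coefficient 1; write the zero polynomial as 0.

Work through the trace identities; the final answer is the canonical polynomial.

x^4*y^3 - 2*x^3*y^2*z - x^4*y - 2*x^2*y^3 + x^2*y*z^2 + x^3*z + 3*x*y^2*z + 2*x^2*y - y*z^2 - 2*x*z + y

next, tr(b^2) = tr(b) tr(b) - tr(1)   [square of b] = y^2 - 2
tr(b^3) = tr(b) tr(b^2) - tr(b)   [square of b] = y^3 - 3*y
next, tr(b a b) = tr(b) tr(a b) - tr(a)   [square of b] = y*z - x
next, tr(b^3 a) = tr(b) tr(b a b) - tr(b a)   [square of b] = y^2*z - x*y - z
next, tr(b a^-1 b^2) = tr(b^3) tr(a) - tr(b^3 a)   [inverse elimination on a] = x*y^3 - y^2*z - 2*x*y + z
and tr(a b a b) = tr(a b) tr(a b) - tr(1)   [split at a repeated a] = z^2 - 2
tr(a b a) = tr(a) tr(b a) - tr(b)   [square of a] = x*z - y
and tr(b^2 a b a) = tr(b) tr(a b a b) - tr(a b a)   [square of b] = y*z^2 - x*z - y
tr(b a^-1 b^2 a) = tr(b^2 a b) tr(a) - tr(b^2 a b a)   [inverse elimination on a] = x*y^2*z - x^2*y - y*z^2 + y
tr(b a^-1 b^2 a^-1) = tr(b a^-1 b^2) tr(a) - tr(b a^-1 b^2 a)   [inverse elimination on a] = x^2*y^3 - 2*x*y^2*z - x^2*y + y*z^2 + x*z - y
tr(b a^-1 b^2 a^-2) = tr(b a^-1 b^2 a^-1) tr(a) - tr(b a^-1 b^2)   [inverse elimination on a] = x^3*y^3 - 2*x^2*y^2*z - x^3*y - x*y^3 + x*y*z^2 + x^2*z + y^2*z + x*y - z
tr(a^-2 b a^-1 b^2 a^-1) = tr(b a^-1 b^2 a^-2) tr(a) - tr(b a^-1 b^2 a^-1)   [inverse elimination on a] = x^4*y^3 - 2*x^3*y^2*z - x^4*y - 2*x^2*y^3 + x^2*y*z^2 + x^3*z + 3*x*y^2*z + 2*x^2*y - y*z^2 - 2*x*z + y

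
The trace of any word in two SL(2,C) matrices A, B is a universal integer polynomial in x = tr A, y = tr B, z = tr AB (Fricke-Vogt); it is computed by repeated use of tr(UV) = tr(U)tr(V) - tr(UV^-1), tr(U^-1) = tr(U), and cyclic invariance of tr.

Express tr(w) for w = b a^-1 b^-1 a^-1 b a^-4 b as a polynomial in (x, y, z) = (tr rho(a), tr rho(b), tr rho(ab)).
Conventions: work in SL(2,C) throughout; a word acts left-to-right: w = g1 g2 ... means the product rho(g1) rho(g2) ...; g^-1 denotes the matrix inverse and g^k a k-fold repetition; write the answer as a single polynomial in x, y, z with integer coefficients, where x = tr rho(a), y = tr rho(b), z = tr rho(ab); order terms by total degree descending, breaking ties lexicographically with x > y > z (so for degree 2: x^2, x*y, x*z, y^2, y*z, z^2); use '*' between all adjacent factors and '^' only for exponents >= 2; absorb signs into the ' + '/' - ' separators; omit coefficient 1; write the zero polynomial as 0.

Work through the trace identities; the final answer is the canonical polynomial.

tr(b^2) = tr(b)*tr(b) - tr(1) = y^2 - 2
use: tr(b^2 a) = tr(b)*tr(a b) - tr(a) = y*z - x
apply: tr(b a^-1 b) = tr(b^2)*tr(a) - tr(b^2 a) = x*y^2 - y*z - x
use: tr(b a b a) = tr(a b)*tr(a b) - tr(1)   [split at repeated a] = z^2 - 2
use: tr(b a^-1 b a) = tr(b a b)*tr(a) - tr(b a b a) = x*y*z - x^2 - z^2 + 2
use: tr(b a^-1 b a^-1) = tr(b a^-1 b)*tr(a) - tr(b a^-1 b a) = x^2*y^2 - 2*x*y*z + z^2 - 2
tr(a^-1 b a^-2 b) = tr(b a^-1 b a^-1)*tr(a) - tr(b a^-1 b) = x^3*y^2 - 2*x^2*y*z - x*y^2 + x*z^2 + y*z - x
apply: tr(b^3) = tr(b)*tr(b^2) - tr(b) = y^3 - 3*y
tr(b^3 a) = tr(b)*tr(a b^2) - tr(a b) = y^2*z - x*y - z
tr(b a^-1 b^2) = tr(b^3)*tr(a) - tr(b^3 a) = x*y^3 - y^2*z - 2*x*y + z
tr(b^3 a b) = tr(b)*tr(b^2 a b) - tr(b^2 a) = y^3*z - x*y^2 - 2*y*z + x
use: tr(a b a) = tr(a)*tr(b a) - tr(b) = x*z - y
use: tr(b a b a b) = tr(b)*tr(a b a b) - tr(a b a) = y*z^2 - x*z - y
use: tr(b^3 a b a) = tr(b)*tr(b a b a b) - tr(b a b a) = y^2*z^2 - x*y*z - y^2 - z^2 + 2
tr(b^2 a b a^-1 b) = tr(b^3 a b)*tr(a) - tr(b^3 a b a) = x*y^3*z - x^2*y^2 - y^2*z^2 - x*y*z + x^2 + y^2 + z^2 - 2
apply: tr(a b^2 a) = tr(a)*tr(b^2 a) - tr(b^2) = x*y*z - x^2 - y^2 + 2
use: tr(b a b^2 a b) = tr(b)*tr(a b^2 a b) - tr(a b^2 a) = y^2*z^2 - 2*x*y*z + x^2 - 2
apply: tr(a b a b a b) = tr(b a)*tr(b a b a) - tr(b^-1 a^-1)   [split at repeated b] = z^3 - 3*z
use: tr(a b a b a) = tr(a)*tr(b a b a) - tr(b a b) = x*z^2 - y*z - x
tr(b a b^2 a b a) = tr(b)*tr(a b a b a b) - tr(a b a b a) = y*z^3 - x*z^2 - 2*y*z + x
apply: tr(b^2 a b a^-1 b a) = tr(b a b^2 a b)*tr(a) - tr(b a b^2 a b a) = x*y^2*z^2 - 2*x^2*y*z - y*z^3 + x^3 + x*z^2 + 2*y*z - 3*x
use: tr(a^-1 b a^-1 b^2 a b) = tr(b^2 a b a^-1 b)*tr(a) - tr(b^2 a b a^-1 b a) = x^2*y^3*z - x^3*y^2 - 2*x*y^2*z^2 + x^2*y*z + y*z^3 + x*y^2 - 2*y*z + x
use: tr(a^-1 b^2 a b^-1 a^-1 b) = tr(a^-1 b a^-1 b^2 a)*tr(b) - tr(a^-1 b a^-1 b^2 a b) = -x^2*y^3*z + x^3*y^2 + x*y^4 + 2*x*y^2*z^2 - x^2*y*z - y^3*z - y*z^3 - 3*x*y^2 + 3*y*z - x
tr(b^2 a b^-1 a^-1 b) = tr(a^-1 b^3 a)*tr(b) - tr(a^-1 b^3 a b) = -x*y^3*z + x^2*y^2 + y^4 + y^2*z^2 + x*y*z - x^2 - 4*y^2 - z^2 + 2
apply: tr(b^-1 a^-1 b a^-2 b^2 a) = tr(a^-1 b^2 a b^-1 a^-1 b)*tr(a) - tr(a^-1 b^2 a b^-1 a^-1 b a) = -x^3*y^3*z + x^4*y^2 + x^2*y^4 + 2*x^2*y^2*z^2 - x^3*y*z - x*y*z^3 - 4*x^2*y^2 - y^4 - y^2*z^2 + 2*x*y*z + 4*y^2 + z^2 - 2
use: tr(a^-2 b^2 a^-1 b^-1 a^-1 b) = tr(b^-1 a^-1 b a^-2 b^2)*tr(a) - tr(b^-1 a^-1 b a^-2 b^2 a) = x^3*y^3*z - x^2*y^4 - 2*x^2*y^2*z^2 - x^3*y*z + x*y*z^3 + 3*x^2*y^2 + x^2*z^2 + y^4 + y^2*z^2 - x*y*z - x^2 - 4*y^2 - z^2 + 2
tr(b a^-1 b^2 a) = tr(b^2 a b)*tr(a) - tr(b^2 a b a) = x*y^2*z - x^2*y - y*z^2 + y
tr(a^-1 b a^-1 b^2) = tr(b a^-1 b^2)*tr(a) - tr(b a^-1 b^2 a) = x^2*y^3 - 2*x*y^2*z - x^2*y + y*z^2 + x*z - y
apply: tr(a^-1 b a^-1 b^2 a^-1) = tr(a^-1 b a^-1 b^2)*tr(a) - tr(a^-1 b a^-1 b^2 a) = x^3*y^3 - 2*x^2*y^2*z - x^3*y - x*y^3 + x*y*z^2 + x^2*z + y^2*z + x*y - z
tr(b^4) = tr(b)*tr(b^3) - tr(b^2) = y^4 - 4*y^2 + 2
tr(b a^-1 b^3) = tr(b^4)*tr(a) - tr(b^4 a) = x*y^4 - y^3*z - 3*x*y^2 + 2*y*z + x
tr(b^2 a^-1 b a^-1 b) = tr(b a^-1 b^3)*tr(a) - tr(b a^-1 b^3 a) = x^2*y^4 - 2*x*y^3*z - 2*x^2*y^2 + y^2*z^2 + 3*x*y*z - y^2 - z^2 + 2
use: tr(b a^-1 b a b^2) = tr(b a b^3)*tr(a) - tr(b a b^3 a) = x*y^3*z - x^2*y^2 - y^2*z^2 - x*y*z + x^2 + y^2 + z^2 - 2
tr(b^2 a^-1 b a^-1 b a) = tr(b a^-1 b a b^2)*tr(a) - tr(b a^-1 b a b^2 a) = x^2*y^3*z - x^3*y^2 - 2*x*y^2*z^2 + x^2*y*z + y*z^3 + x*y^2 - 2*y*z + x
use: tr(a^-1 b a^-1 b^2 a^-1 b) = tr(b^2 a^-1 b a^-1 b)*tr(a) - tr(b^2 a^-1 b a^-1 b a) = x^3*y^4 - 3*x^2*y^3*z - x^3*y^2 + 3*x*y^2*z^2 + 2*x^2*y*z - y*z^3 - 2*x*y^2 - x*z^2 + 2*y*z + x
apply: tr(a^-1 b^2 a^-1 b^-1 a^-1 b) = tr(a^-1 b a^-1 b^2 a^-1)*tr(b) - tr(a^-1 b a^-1 b^2 a^-1 b) = x^2*y^3*z - x*y^4 - 2*x*y^2*z^2 - x^2*y*z + y^3*z + y*z^3 + 3*x*y^2 + x*z^2 - 3*y*z - x
use: tr(a^-1 b^2 a^-1 b^-1 a^-1 b a^-2) = tr(a^-2 b^2 a^-1 b^-1 a^-1 b)*tr(a) - tr(a^-2 b^2 a^-1 b^-1 a^-1 b a) = x^4*y^3*z - x^3*y^4 - 2*x^3*y^2*z^2 - x^4*y*z - x^2*y^3*z + x^2*y*z^3 + 3*x^3*y^2 + x^3*z^2 + 2*x*y^4 + 3*x*y^2*z^2 - y^3*z - y*z^3 - x^3 - 7*x*y^2 - 2*x*z^2 + 3*y*z + 3*x
tr(b a^-1 b^-1 a^-1 b a^-4 b) = tr(a^-1 b^2 a^-1 b^-1 a^-1 b a^-2)*tr(a) - tr(a^-1 b^2 a^-1 b^-1 a^-1 b a^-1) = x^5*y^3*z - x^4*y^4 - 2*x^4*y^2*z^2 - x^5*y*z - 2*x^3*y^3*z + x^3*y*z^3 + 3*x^4*y^2 + x^4*z^2 + 3*x^2*y^4 + 5*x^2*y^2*z^2 + x^3*y*z - x*y^3*z - 2*x*y*z^3 - x^4 - 10*x^2*y^2 - 3*x^2*z^2 - y^4 - y^2*z^2 + 4*x*y*z + 4*x^2 + 4*y^2 + z^2 - 2

x^5*y^3*z - x^4*y^4 - 2*x^4*y^2*z^2 - x^5*y*z - 2*x^3*y^3*z + x^3*y*z^3 + 3*x^4*y^2 + x^4*z^2 + 3*x^2*y^4 + 5*x^2*y^2*z^2 + x^3*y*z - x*y^3*z - 2*x*y*z^3 - x^4 - 10*x^2*y^2 - 3*x^2*z^2 - y^4 - y^2*z^2 + 4*x*y*z + 4*x^2 + 4*y^2 + z^2 - 2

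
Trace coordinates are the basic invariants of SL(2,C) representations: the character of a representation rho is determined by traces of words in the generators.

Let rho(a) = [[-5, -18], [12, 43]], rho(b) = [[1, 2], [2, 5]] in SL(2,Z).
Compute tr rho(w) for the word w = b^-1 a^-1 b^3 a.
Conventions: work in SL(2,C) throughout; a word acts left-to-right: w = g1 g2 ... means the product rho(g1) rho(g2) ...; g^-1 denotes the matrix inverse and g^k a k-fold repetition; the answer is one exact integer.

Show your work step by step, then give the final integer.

rho(b^-1) = [[5, -2], [-2, 1]]
... * rho(a^-1) = [[43, 18], [-12, -5]]  ->  [[239, 100], [-98, -41]]
... * rho(b) = [[1, 2], [2, 5]]  ->  [[439, 978], [-180, -401]]
... * rho(b) = [[1, 2], [2, 5]]  ->  [[2395, 5768], [-982, -2365]]
... * rho(b) = [[1, 2], [2, 5]]  ->  [[13931, 33630], [-5712, -13789]]
... * rho(a) = [[-5, -18], [12, 43]]  ->  [[333905, 1195332], [-136908, -490111]]
tr = 333905 + -490111 = -156206

-156206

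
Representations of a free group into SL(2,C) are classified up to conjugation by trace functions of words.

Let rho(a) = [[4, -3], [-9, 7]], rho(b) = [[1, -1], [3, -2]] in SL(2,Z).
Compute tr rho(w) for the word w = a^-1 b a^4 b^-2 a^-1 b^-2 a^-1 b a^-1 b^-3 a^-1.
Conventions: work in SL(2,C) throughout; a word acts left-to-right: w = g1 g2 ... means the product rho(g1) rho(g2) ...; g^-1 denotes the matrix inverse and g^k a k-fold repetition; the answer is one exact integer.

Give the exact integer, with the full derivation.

-109

rho(a^-1) = [[7, 3], [9, 4]]
... * rho(b) = [[1, -1], [3, -2]]  ->  [[16, -13], [21, -17]]
... * rho(a) = [[4, -3], [-9, 7]]  ->  [[181, -139], [237, -182]]
... * rho(a) = [[4, -3], [-9, 7]]  ->  [[1975, -1516], [2586, -1985]]
... * rho(a) = [[4, -3], [-9, 7]]  ->  [[21544, -16537], [28209, -21653]]
... * rho(a) = [[4, -3], [-9, 7]]  ->  [[235009, -180391], [307713, -236198]]
... * rho(b^-1) = [[-2, 1], [-3, 1]]  ->  [[71155, 54618], [93168, 71515]]
... * rho(b^-1) = [[-2, 1], [-3, 1]]  ->  [[-306164, 125773], [-400881, 164683]]
... * rho(a^-1) = [[7, 3], [9, 4]]  ->  [[-1011191, -415400], [-1324020, -543911]]
... * rho(b^-1) = [[-2, 1], [-3, 1]]  ->  [[3268582, -1426591], [4279773, -1867931]]
... * rho(b^-1) = [[-2, 1], [-3, 1]]  ->  [[-2257391, 1841991], [-2955753, 2411842]]
... * rho(a^-1) = [[7, 3], [9, 4]]  ->  [[776182, 595791], [1016307, 780109]]
... * rho(b) = [[1, -1], [3, -2]]  ->  [[2563555, -1967764], [3356634, -2576525]]
... * rho(a^-1) = [[7, 3], [9, 4]]  ->  [[235009, -180391], [307713, -236198]]
... * rho(b^-1) = [[-2, 1], [-3, 1]]  ->  [[71155, 54618], [93168, 71515]]
... * rho(b^-1) = [[-2, 1], [-3, 1]]  ->  [[-306164, 125773], [-400881, 164683]]
... * rho(b^-1) = [[-2, 1], [-3, 1]]  ->  [[235009, -180391], [307713, -236198]]
... * rho(a^-1) = [[7, 3], [9, 4]]  ->  [[21544, -16537], [28209, -21653]]
tr = 21544 + -21653 = -109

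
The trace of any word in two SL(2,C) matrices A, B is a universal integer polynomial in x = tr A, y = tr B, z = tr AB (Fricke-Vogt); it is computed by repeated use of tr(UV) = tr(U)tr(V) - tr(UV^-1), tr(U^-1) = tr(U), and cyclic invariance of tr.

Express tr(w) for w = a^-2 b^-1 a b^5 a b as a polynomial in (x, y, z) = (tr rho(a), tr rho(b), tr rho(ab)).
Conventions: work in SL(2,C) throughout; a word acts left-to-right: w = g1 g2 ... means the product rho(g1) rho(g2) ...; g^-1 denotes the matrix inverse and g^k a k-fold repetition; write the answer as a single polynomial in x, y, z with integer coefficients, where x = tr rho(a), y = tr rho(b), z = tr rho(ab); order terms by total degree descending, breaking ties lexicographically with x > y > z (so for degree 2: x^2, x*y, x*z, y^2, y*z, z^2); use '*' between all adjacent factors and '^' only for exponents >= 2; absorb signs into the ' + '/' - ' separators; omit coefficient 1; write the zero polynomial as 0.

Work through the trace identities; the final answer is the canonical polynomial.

-x^2*y^5*z^2 + 2*x^3*y^4*z + x*y^6*z + x*y^4*z^3 - x^4*y^3 - x^2*y^5 + 2*x^2*y^3*z^2 - 5*x^3*y^2*z - 7*x*y^4*z - 3*x*y^2*z^3 + 2*x^4*y + 6*x^2*y^3 + x^2*y*z^2 + y^5 + x^3*z + 13*x*y^2*z + x*z^3 - 8*x^2*y - 5*y^3 - 4*x*z + 5*y

trace(b^2 a) = trace(b) trace(a b) - trace(a) = y*z - x
trace(b^2) = trace(b) trace(b) - trace(1) = y^2 - 2
trace(a^2 b^2) = trace(a) trace(b^2 a) - trace(b^2) = x*y*z - x^2 - y^2 + 2
trace(a^2 b) = trace(a) trace(b a) - trace(b) = x*z - y
trace(b^2 a^2 b) = trace(b) trace(a^2 b^2) - trace(a^2 b) = x*y^2*z - x^2*y - y^3 - x*z + 3*y
trace(b^3 a^2 b) = trace(b) trace(b^2 a^2 b) - trace(b^2 a^2) = x*y^3*z - x^2*y^2 - y^4 - 2*x*y*z + x^2 + 4*y^2 - 2
trace(a b^5 a) = trace(b) trace(b^3 a^2 b) - trace(b^3 a^2) = x*y^4*z - x^2*y^3 - y^5 - 3*x*y^2*z + 2*x^2*y + 5*y^3 + x*z - 5*y
trace(a b a b) = trace(b a) trace(b a) - trace(1) = z^2 - 2
trace(a b a b^2) = trace(b) trace(a b a b) - trace(a b a) = y*z^2 - x*z - y
trace(b^2 a b a b) = trace(b) trace(a b a b^2) - trace(a b a b) = y^2*z^2 - x*y*z - y^2 - z^2 + 2
trace(b^3 a b a b) = trace(b) trace(b^2 a b a b) - trace(b^2 a b a) = y^3*z^2 - x*y^2*z - y^3 - 2*y*z^2 + x*z + 3*y
trace(b^5 a b a) = trace(b) trace(b^3 a b a b) - trace(b^3 a b a) = y^4*z^2 - x*y^3*z - y^4 - 3*y^2*z^2 + 2*x*y*z + 4*y^2 + z^2 - 2
trace(a b^3) = trace(b) trace(a b^2) - trace(a b) = y^2*z - x*y - z
trace(b^3 a b) = trace(b) trace(a b^3) - trace(a b^2) = y^3*z - x*y^2 - 2*y*z + x
trace(b a b^4) = trace(b) trace(b^3 a b) - trace(b^3 a) = y^4*z - x*y^3 - 3*y^2*z + 2*x*y + z
trace(b^5 a b) = trace(b) trace(b a b^4) - trace(b a b^3) = y^5*z - x*y^4 - 4*y^3*z + 3*x*y^2 + 3*y*z - x
trace(a b^5 a b a) = trace(a) trace(b^5 a b a) - trace(b^5 a b) = x*y^4*z^2 - x^2*y^3*z - y^5*z - 3*x*y^2*z^2 + 2*x^2*y*z + 4*y^3*z + x*y^2 + x*z^2 - 3*y*z - x
trace(a b a b a b) = trace(b a b a) trace(b a) - trace(a b) = z^3 - 3*z
trace(a b a b a) = trace(a) trace(b a b a) - trace(b a b) = x*z^2 - y*z - x
trace(b a b a b a b) = trace(b) trace(a b a b a b) - trace(a b a b a) = y*z^3 - x*z^2 - 2*y*z + x
trace(b a b a b a b^2) = trace(b) trace(b a b a b a b) - trace(b a b a b a) = y^2*z^3 - x*y*z^2 - 2*y^2*z - z^3 + x*y + 3*z
trace(b^3 a b a b a b) = trace(b) trace(b a b a b a b^2) - trace(b a b a b a b) = y^3*z^3 - x*y^2*z^2 - 2*y^3*z - 2*y*z^3 + x*y^2 + x*z^2 + 5*y*z - x
trace(a b^5 a b a b) = trace(b) trace(b^3 a b a b a b) - trace(b^3 a b a b a) = y^4*z^3 - x*y^3*z^2 - 2*y^4*z - 3*y^2*z^3 + x*y^3 + 2*x*y*z^2 + 7*y^2*z + z^3 - 2*x*y - 3*z
trace(b^-1 a b^5 a b a) = trace(a b^5 a b a) trace(b) - trace(a b^5 a b a b) = x*y^5*z^2 - x^2*y^4*z - y^6*z - y^4*z^3 - 2*x*y^3*z^2 + 2*x^2*y^2*z + 6*y^4*z + 3*y^2*z^3 - x*y*z^2 - 10*y^2*z - z^3 + x*y + 3*z
trace(a^-1 b^-1 a b^5 a b) = trace(b^-1 a b^5 a b) trace(a) - trace(b^-1 a b^5 a b a) = -x*y^5*z^2 + 2*x^2*y^4*z + y^6*z + y^4*z^3 - x^3*y^3 - x*y^5 + 2*x*y^3*z^2 - 5*x^2*y^2*z - 6*y^4*z - 3*y^2*z^3 + 2*x^3*y + 5*x*y^3 + x*y*z^2 + x^2*z + 10*y^2*z + z^3 - 6*x*y - 3*z
trace(a^-2 b^-1 a b^5 a b) = trace(a^-1 b^-1 a b^5 a b) trace(a) - trace(a^-1 b^-1 a b^5 a b a) = -x^2*y^5*z^2 + 2*x^3*y^4*z + x*y^6*z + x*y^4*z^3 - x^4*y^3 - x^2*y^5 + 2*x^2*y^3*z^2 - 5*x^3*y^2*z - 7*x*y^4*z - 3*x*y^2*z^3 + 2*x^4*y + 6*x^2*y^3 + x^2*y*z^2 + y^5 + x^3*z + 13*x*y^2*z + x*z^3 - 8*x^2*y - 5*y^3 - 4*x*z + 5*y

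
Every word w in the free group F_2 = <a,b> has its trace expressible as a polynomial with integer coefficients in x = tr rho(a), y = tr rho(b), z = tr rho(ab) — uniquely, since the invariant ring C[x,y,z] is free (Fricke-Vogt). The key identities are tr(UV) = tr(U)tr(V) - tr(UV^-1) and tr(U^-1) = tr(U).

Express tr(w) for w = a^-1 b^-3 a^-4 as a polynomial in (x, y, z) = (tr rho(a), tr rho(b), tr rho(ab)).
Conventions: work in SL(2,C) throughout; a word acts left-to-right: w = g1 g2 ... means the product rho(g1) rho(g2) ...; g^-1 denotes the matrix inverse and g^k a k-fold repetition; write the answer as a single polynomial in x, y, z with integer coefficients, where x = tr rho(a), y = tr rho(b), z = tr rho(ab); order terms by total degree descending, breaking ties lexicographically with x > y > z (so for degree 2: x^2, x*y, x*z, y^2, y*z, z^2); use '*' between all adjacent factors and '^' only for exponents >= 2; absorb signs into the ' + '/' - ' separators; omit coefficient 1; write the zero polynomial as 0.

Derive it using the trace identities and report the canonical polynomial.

apply: trace(b^-1) = trace(b) = y
use: trace(b^-2) = trace(b^-1)*trace(b) - trace(1)  (eliminate b^-1) = y^2 - 2
trace(b^-1 a) = trace(a)*trace(b) - trace(a b)  (eliminate b^-1) = x*y - z
trace(b^-2 a) = trace(b^-1 a)*trace(b) - trace(b^-1 a b)  (eliminate b^-1) = x*y^2 - y*z - x
trace(a^-1 b^-2) = trace(b^-2)*trace(a) - trace(b^-2 a)  (eliminate a^-1) = y*z - x
trace(a^-2 b^-2) = trace(a^-1 b^-2)*trace(a) - trace(a^-1 b^-2 a)  (eliminate a^-1) = x*y*z - x^2 - y^2 + 2
trace(a^-2) = trace(a^-1)*trace(a) - trace(1)  (eliminate a^-1) = x^2 - 2
use: trace(a^-2 b) = trace(b a^-1)*trace(a) - trace(b)  (eliminate a^-1) = x^2*y - x*z - y
use: trace(a^-2 b^-1) = trace(a^-2)*trace(b) - trace(a^-2 b)  (eliminate b^-1) = x*z - y
trace(a^-1 b^-3 a^-1) = trace(a^-2 b^-2)*trace(b) - trace(a^-2 b^-1)  (eliminate b^-1) = x*y^2*z - x^2*y - y^3 - x*z + 3*y
trace(b^-3) = trace(b^-2)*trace(b) - trace(b^-1)  (eliminate b^-1) = y^3 - 3*y
apply: trace(b^-3 a) = trace(b^-2 a)*trace(b) - trace(b^-2 a b)  (eliminate b^-1) = x*y^3 - y^2*z - 2*x*y + z
trace(a^-1 b^-3) = trace(b^-3)*trace(a) - trace(b^-3 a)  (eliminate a^-1) = y^2*z - x*y - z
apply: trace(a^-1 b^-3 a^-2) = trace(a^-1 b^-3 a^-1)*trace(a) - trace(a^-1 b^-3)  (eliminate a^-1) = x^2*y^2*z - x^3*y - x*y^3 - x^2*z - y^2*z + 4*x*y + z
trace(a^-4 b^-3) = trace(a^-1 b^-3 a^-2)*trace(a) - trace(a^-1 b^-3 a^-1)  (eliminate a^-1) = x^3*y^2*z - x^4*y - x^2*y^3 - x^3*z - 2*x*y^2*z + 5*x^2*y + y^3 + 2*x*z - 3*y
trace(a^-1 b^-3 a^-4) = trace(a^-4 b^-3)*trace(a) - trace(a^-4 b^-3 a)  (eliminate a^-1) = x^4*y^2*z - x^5*y - x^3*y^3 - x^4*z - 3*x^2*y^2*z + 6*x^3*y + 2*x*y^3 + 3*x^2*z + y^2*z - 7*x*y - z

x^4*y^2*z - x^5*y - x^3*y^3 - x^4*z - 3*x^2*y^2*z + 6*x^3*y + 2*x*y^3 + 3*x^2*z + y^2*z - 7*x*y - z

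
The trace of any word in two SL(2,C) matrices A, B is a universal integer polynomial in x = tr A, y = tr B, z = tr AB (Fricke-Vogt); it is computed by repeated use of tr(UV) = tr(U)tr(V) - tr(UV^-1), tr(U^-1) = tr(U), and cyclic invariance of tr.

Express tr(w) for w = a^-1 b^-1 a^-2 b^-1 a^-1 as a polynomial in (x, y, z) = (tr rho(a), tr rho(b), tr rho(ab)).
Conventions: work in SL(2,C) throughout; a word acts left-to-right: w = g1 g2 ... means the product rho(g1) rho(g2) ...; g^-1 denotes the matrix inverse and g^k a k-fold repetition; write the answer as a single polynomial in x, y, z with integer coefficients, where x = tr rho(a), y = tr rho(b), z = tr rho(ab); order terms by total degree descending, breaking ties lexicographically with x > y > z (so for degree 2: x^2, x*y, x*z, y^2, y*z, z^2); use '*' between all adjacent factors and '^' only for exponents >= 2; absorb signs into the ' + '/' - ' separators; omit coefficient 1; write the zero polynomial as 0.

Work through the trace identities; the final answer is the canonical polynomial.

trace(b^-1) = trace(b) = y
trace(b^-1 a) = trace(a)*trace(b) - trace(a b) = x*y - z
trace(a^-1 b^-1) = trace(b^-1)*trace(a) - trace(b^-1 a) = z
trace(a^-1 b^-1 a^-1) = trace(a^-1 b^-1)*trace(a) - trace(a^-1 b^-1 a) = x*z - y
trace(b a b) = trace(b)*trace(a b) - trace(a) = y*z - x
trace(b a b a) = trace(a b)*trace(a b) - trace(1)   [split at repeated a] = z^2 - 2
trace(a^-1 b a b) = trace(b a b)*trace(a) - trace(b a b a) = x*y*z - x^2 - z^2 + 2
trace(b^-1 a^-1 b a) = trace(a^-1 b a)*trace(b) - trace(a^-1 b a b) = -x*y*z + x^2 + y^2 + z^2 - 2
trace(a^-1 b^-1 a^-1 b) = trace(b^-1 a^-1 b)*trace(a) - trace(b^-1 a^-1 b a) = x*y*z - y^2 - z^2 + 2
trace(a^-1 b^-1 a^-1 b^-1) = trace(a^-1 b^-1 a^-1)*trace(b) - trace(a^-1 b^-1 a^-1 b) = z^2 - 2
trace(b^-1 a^-2 b^-1 a^-1) = trace(a^-1 b^-1 a^-1 b^-1)*trace(a) - trace(a^-1 b^-1 a^-1 b^-1 a) = x*z^2 - y*z - x
trace(a^-2) = trace(a^-1)*trace(a) - trace(1) = x^2 - 2
trace(b^-1 a^-2 b^-1) = trace(b^-1 a^-2)*trace(b) - trace(b^-1 a^-2 b) = x*y*z - x^2 - y^2 + 2
trace(a^-1 b^-1 a^-2 b^-1 a^-1) = trace(b^-1 a^-2 b^-1 a^-1)*trace(a) - trace(b^-1 a^-2 b^-1) = x^2*z^2 - 2*x*y*z + y^2 - 2

x^2*z^2 - 2*x*y*z + y^2 - 2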